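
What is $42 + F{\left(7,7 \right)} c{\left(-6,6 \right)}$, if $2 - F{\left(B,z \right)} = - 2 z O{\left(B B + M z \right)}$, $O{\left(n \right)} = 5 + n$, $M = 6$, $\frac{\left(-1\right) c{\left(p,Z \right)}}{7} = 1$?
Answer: $-9380$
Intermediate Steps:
$c{\left(p,Z \right)} = -7$ ($c{\left(p,Z \right)} = \left(-7\right) 1 = -7$)
$F{\left(B,z \right)} = 2 + 2 z \left(5 + B^{2} + 6 z\right)$ ($F{\left(B,z \right)} = 2 - - 2 z \left(5 + \left(B B + 6 z\right)\right) = 2 - - 2 z \left(5 + \left(B^{2} + 6 z\right)\right) = 2 - - 2 z \left(5 + B^{2} + 6 z\right) = 2 + 2 z \left(5 + B^{2} + 6 z\right)$)
$42 + F{\left(7,7 \right)} c{\left(-6,6 \right)} = 42 + \left(2 + 2 \cdot 7 \left(5 + 7^{2} + 6 \cdot 7\right)\right) \left(-7\right) = 42 + \left(2 + 2 \cdot 7 \left(5 + 49 + 42\right)\right) \left(-7\right) = 42 + \left(2 + 2 \cdot 7 \cdot 96\right) \left(-7\right) = 42 + \left(2 + 1344\right) \left(-7\right) = 42 + 1346 \left(-7\right) = 42 - 9422 = -9380$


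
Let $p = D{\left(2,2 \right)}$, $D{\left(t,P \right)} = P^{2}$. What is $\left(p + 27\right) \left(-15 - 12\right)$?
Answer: $-837$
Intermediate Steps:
$p = 4$ ($p = 2^{2} = 4$)
$\left(p + 27\right) \left(-15 - 12\right) = \left(4 + 27\right) \left(-15 - 12\right) = 31 \left(-15 - 12\right) = 31 \left(-27\right) = -837$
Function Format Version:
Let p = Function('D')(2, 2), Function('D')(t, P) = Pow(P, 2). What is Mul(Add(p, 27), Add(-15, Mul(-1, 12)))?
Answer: -837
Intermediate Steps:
p = 4 (p = Pow(2, 2) = 4)
Mul(Add(p, 27), Add(-15, Mul(-1, 12))) = Mul(Add(4, 27), Add(-15, Mul(-1, 12))) = Mul(31, Add(-15, -12)) = Mul(31, -27) = -837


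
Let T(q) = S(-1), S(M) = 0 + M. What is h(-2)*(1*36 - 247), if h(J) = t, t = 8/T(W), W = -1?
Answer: 1688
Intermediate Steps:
S(M) = M
T(q) = -1
t = -8 (t = 8/(-1) = 8*(-1) = -8)
h(J) = -8
h(-2)*(1*36 - 247) = -8*(1*36 - 247) = -8*(36 - 247) = -8*(-211) = 1688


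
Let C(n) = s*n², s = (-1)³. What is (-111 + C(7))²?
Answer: 25600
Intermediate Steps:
s = -1
C(n) = -n²
(-111 + C(7))² = (-111 - 1*7²)² = (-111 - 1*49)² = (-111 - 49)² = (-160)² = 25600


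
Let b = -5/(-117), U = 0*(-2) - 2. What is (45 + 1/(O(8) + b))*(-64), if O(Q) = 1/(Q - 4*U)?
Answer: -687168/197 ≈ -3488.2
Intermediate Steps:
U = -2 (U = 0 - 2 = -2)
b = 5/117 (b = -5*(-1/117) = 5/117 ≈ 0.042735)
O(Q) = 1/(8 + Q) (O(Q) = 1/(Q - 4*(-2)) = 1/(Q + 8) = 1/(8 + Q))
(45 + 1/(O(8) + b))*(-64) = (45 + 1/(1/(8 + 8) + 5/117))*(-64) = (45 + 1/(1/16 + 5/117))*(-64) = (45 + 1/(197/1872))*(-64) = (45 + 1872/197)*(-64) = (10737/197)*(-64) = -687168/197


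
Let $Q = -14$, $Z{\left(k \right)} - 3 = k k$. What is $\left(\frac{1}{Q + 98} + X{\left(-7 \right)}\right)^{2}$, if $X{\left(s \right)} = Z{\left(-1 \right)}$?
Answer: $\frac{113569}{7056} \approx 16.095$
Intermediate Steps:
$Z{\left(k \right)} = 3 + k^{2}$ ($Z{\left(k \right)} = 3 + k k = 3 + k^{2}$)
$X{\left(s \right)} = 4$ ($X{\left(s \right)} = 3 + \left(-1\right)^{2} = 3 + 1 = 4$)
$\left(\frac{1}{Q + 98} + X{\left(-7 \right)}\right)^{2} = \left(\frac{1}{-14 + 98} + 4\right)^{2} = \left(\frac{1}{84} + 4\right)^{2} = \left(\frac{337}{84}\right)^{2} = \frac{113569}{7056}$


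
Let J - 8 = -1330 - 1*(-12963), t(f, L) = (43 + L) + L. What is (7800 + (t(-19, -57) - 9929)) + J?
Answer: 9441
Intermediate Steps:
t(f, L) = 43 + 2*L
J = 11641 (J = 8 + (-1330 - 1*(-12963)) = 8 + (-1330 + 12963) = 8 + 11633 = 11641)
(7800 + (t(-19, -57) - 9929)) + J = (7800 + ((43 + 2*(-57)) - 9929)) + 11641 = (7800 + ((43 - 114) - 9929)) + 11641 = (7800 + (-71 - 9929)) + 11641 = (7800 - 10000) + 11641 = -2200 + 11641 = 9441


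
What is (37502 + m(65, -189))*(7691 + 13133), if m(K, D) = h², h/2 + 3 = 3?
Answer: 780941648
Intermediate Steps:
h = 0 (h = -6 + 2*3 = -6 + 6 = 0)
m(K, D) = 0 (m(K, D) = 0² = 0)
(37502 + m(65, -189))*(7691 + 13133) = (37502 + 0)*(7691 + 13133) = 37502*20824 = 780941648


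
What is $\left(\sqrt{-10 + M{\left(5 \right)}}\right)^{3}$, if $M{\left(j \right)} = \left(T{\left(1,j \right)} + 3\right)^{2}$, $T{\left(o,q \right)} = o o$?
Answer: $6 \sqrt{6} \approx 14.697$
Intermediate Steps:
$T{\left(o,q \right)} = o^{2}$
$M{\left(j \right)} = 16$ ($M{\left(j \right)} = \left(1^{2} + 3\right)^{2} = \left(1 + 3\right)^{2} = 4^{2} = 16$)
$\left(\sqrt{-10 + M{\left(5 \right)}}\right)^{3} = \left(\sqrt{-10 + 16}\right)^{3} = \left(\sqrt{6}\right)^{3} = 6 \sqrt{6}$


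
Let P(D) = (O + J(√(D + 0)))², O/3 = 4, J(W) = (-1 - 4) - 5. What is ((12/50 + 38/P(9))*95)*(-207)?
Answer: -1915371/10 ≈ -1.9154e+5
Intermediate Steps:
J(W) = -10 (J(W) = -5 - 5 = -10)
O = 12 (O = 3*4 = 12)
P(D) = 4 (P(D) = (12 - 10)² = 2² = 4)
((12/50 + 38/P(9))*95)*(-207) = ((12/50 + 38/4)*95)*(-207) = ((12*(1/50) + 38*(¼))*95)*(-207) = ((6/25 + 19/2)*95)*(-207) = ((487/50)*95)*(-207) = (9253/10)*(-207) = -1915371/10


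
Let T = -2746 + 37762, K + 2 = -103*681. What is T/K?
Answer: -35016/70145 ≈ -0.49919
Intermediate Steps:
K = -70145 (K = -2 - 103*681 = -2 - 70143 = -70145)
T = 35016
T/K = 35016/(-70145) = 35016*(-1/70145) = -35016/70145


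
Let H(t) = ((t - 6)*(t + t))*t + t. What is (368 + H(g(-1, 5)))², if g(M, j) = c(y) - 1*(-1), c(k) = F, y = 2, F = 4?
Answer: 104329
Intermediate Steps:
c(k) = 4
g(M, j) = 5 (g(M, j) = 4 - 1*(-1) = 4 + 1 = 5)
H(t) = t + 2*t²*(-6 + t) (H(t) = ((-6 + t)*(2*t))*t + t = (2*t*(-6 + t))*t + t = 2*t²*(-6 + t) + t = t + 2*t²*(-6 + t))
(368 + H(g(-1, 5)))² = (368 + 5*(1 - 12*5 + 2*5²))² = (368 + 5*(1 - 60 + 2*25))² = (368 + 5*(1 - 60 + 50))² = (368 + 5*(-9))² = (368 - 45)² = 323² = 104329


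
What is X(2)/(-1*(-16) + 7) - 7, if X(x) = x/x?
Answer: -160/23 ≈ -6.9565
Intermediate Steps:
X(x) = 1
X(2)/(-1*(-16) + 7) - 7 = 1/(-1*(-16) + 7) - 7 = 1/(16 + 7) - 7 = 1/23 - 7 = -160/23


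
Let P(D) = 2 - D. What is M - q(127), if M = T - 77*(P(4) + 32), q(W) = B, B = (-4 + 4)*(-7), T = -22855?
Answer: -25165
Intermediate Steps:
B = 0 (B = 0*(-7) = 0)
q(W) = 0
M = -25165 (M = -22855 - 77*((2 - 1*4) + 32) = -22855 - 77*((2 - 4) + 32) = -22855 - 77*(-2 + 32) = -22855 - 77*30 = -22855 - 2310 = -25165)
M - q(127) = -25165 - 1*0 = -25165 + 0 = -25165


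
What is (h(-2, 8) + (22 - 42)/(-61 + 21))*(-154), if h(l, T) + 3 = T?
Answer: -847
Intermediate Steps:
h(l, T) = -3 + T
(h(-2, 8) + (22 - 42)/(-61 + 21))*(-154) = ((-3 + 8) + (22 - 42)/(-61 + 21))*(-154) = (5 - 20/(-40))*(-154) = (5 - 20*(-1/40))*(-154) = (5 + ½)*(-154) = (11/2)*(-154) = -847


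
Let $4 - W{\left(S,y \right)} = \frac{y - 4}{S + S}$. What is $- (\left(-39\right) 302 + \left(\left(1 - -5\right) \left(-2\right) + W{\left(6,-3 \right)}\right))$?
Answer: $\frac{141425}{12} \approx 11785.0$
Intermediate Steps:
$W{\left(S,y \right)} = 4 - \frac{-4 + y}{2 S}$ ($W{\left(S,y \right)} = 4 - \frac{y - 4}{S + S} = 4 - \frac{-4 + y}{2 S}$)
$- (\left(-39\right) 302 + \left(\left(1 - -5\right) \left(-2\right) + W{\left(6,-3 \right)}\right)) = - (\left(-39\right) 302 + \left(\left(1 - -5\right) \left(-2\right) + \frac{4 - -3 + 8 \cdot 6}{2 \cdot 6}\right)) = - (-11778 + \left(\left(1 + 5\right) \left(-2\right) + \frac{1}{2} \cdot \frac{1}{6} \left(4 + 3 + 48\right)\right)) = - (-11778 + \left(6 \left(-2\right) + \frac{1}{2} \cdot \frac{1}{6} \cdot 55\right)) = - (-11778 + \left(-12 + \frac{55}{12}\right)) = - (-11778 - \frac{89}{12}) = \left(-1\right) \left(- \frac{141425}{12}\right) = \frac{141425}{12}$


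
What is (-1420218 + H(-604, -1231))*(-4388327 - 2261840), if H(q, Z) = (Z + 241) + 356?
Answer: 9448903082284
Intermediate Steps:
H(q, Z) = 597 + Z (H(q, Z) = (241 + Z) + 356 = 597 + Z)
(-1420218 + H(-604, -1231))*(-4388327 - 2261840) = (-1420218 + (597 - 1231))*(-4388327 - 2261840) = (-1420218 - 634)*(-6650167) = -1420852*(-6650167) = 9448903082284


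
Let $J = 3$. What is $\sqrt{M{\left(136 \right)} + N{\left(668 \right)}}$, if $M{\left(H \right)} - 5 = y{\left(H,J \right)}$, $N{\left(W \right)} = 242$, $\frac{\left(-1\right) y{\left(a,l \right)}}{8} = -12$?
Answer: $7 \sqrt{7} \approx 18.52$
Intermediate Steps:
$y{\left(a,l \right)} = 96$ ($y{\left(a,l \right)} = \left(-8\right) \left(-12\right) = 96$)
$M{\left(H \right)} = 101$ ($M{\left(H \right)} = 5 + 96 = 101$)
$\sqrt{M{\left(136 \right)} + N{\left(668 \right)}} = \sqrt{101 + 242} = \sqrt{343} = 7 \sqrt{7}$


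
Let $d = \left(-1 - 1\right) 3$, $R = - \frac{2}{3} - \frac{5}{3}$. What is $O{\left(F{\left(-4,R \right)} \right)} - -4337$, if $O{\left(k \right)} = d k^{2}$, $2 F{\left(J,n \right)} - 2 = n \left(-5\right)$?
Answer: $\frac{24341}{6} \approx 4056.8$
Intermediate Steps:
$R = - \frac{7}{3}$ ($R = \left(-2\right) \frac{1}{3} - \frac{5}{3} = - \frac{2}{3} - \frac{5}{3} = - \frac{7}{3} \approx -2.3333$)
$d = -6$ ($d = \left(-1 - 1\right) 3 = \left(-2\right) 3 = -6$)
$F{\left(J,n \right)} = 1 - \frac{5 n}{2}$ ($F{\left(J,n \right)} = 1 + \frac{n \left(-5\right)}{2} = 1 + \frac{\left(-5\right) n}{2} = 1 - \frac{5 n}{2}$)
$O{\left(k \right)} = - 6 k^{2}$
$O{\left(F{\left(-4,R \right)} \right)} - -4337 = - 6 \left(1 - - \frac{35}{6}\right)^{2} - -4337 = - 6 \left(1 + \frac{35}{6}\right)^{2} + 4337 = - 6 \left(\frac{41}{6}\right)^{2} + 4337 = \left(-6\right) \frac{1681}{36} + 4337 = - \frac{1681}{6} + 4337 = \frac{24341}{6}$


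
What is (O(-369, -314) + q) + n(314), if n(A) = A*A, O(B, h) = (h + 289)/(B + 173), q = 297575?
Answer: 77649541/196 ≈ 3.9617e+5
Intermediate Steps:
O(B, h) = (289 + h)/(173 + B)
n(A) = A²
(O(-369, -314) + q) + n(314) = ((289 - 314)/(173 - 369) + 297575) + 314² = (-25/(-196) + 297575) + 98596 = (-1/196*(-25) + 297575) + 98596 = (25/196 + 297575) + 98596 = 58324725/196 + 98596 = 77649541/196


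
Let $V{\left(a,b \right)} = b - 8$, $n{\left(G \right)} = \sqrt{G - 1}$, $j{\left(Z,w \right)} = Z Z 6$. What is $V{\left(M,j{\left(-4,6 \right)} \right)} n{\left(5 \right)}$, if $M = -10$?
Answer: $176$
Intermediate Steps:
$j{\left(Z,w \right)} = 6 Z^{2}$ ($j{\left(Z,w \right)} = Z^{2} \cdot 6 = 6 Z^{2}$)
$n{\left(G \right)} = \sqrt{-1 + G}$
$V{\left(a,b \right)} = -8 + b$ ($V{\left(a,b \right)} = b - 8 = -8 + b$)
$V{\left(M,j{\left(-4,6 \right)} \right)} n{\left(5 \right)} = \left(-8 + 6 \left(-4\right)^{2}\right) \sqrt{-1 + 5} = \left(-8 + 6 \cdot 16\right) \sqrt{4} = \left(-8 + 96\right) 2 = 88 \cdot 2 = 176$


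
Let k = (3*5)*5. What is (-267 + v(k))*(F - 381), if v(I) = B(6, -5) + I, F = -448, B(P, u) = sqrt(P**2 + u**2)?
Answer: 159168 - 829*sqrt(61) ≈ 1.5269e+5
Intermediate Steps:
k = 75 (k = 15*5 = 75)
v(I) = I + sqrt(61) (v(I) = sqrt(6**2 + (-5)**2) + I = sqrt(36 + 25) + I = sqrt(61) + I = I + sqrt(61))
(-267 + v(k))*(F - 381) = (-267 + (75 + sqrt(61)))*(-448 - 381) = (-192 + sqrt(61))*(-829) = 159168 - 829*sqrt(61)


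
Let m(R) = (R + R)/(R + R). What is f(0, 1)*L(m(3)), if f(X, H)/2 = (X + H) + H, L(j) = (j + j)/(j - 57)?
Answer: -1/7 ≈ -0.14286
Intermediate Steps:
m(R) = 1 (m(R) = (2*R)/((2*R)) = (2*R)*(1/(2*R)) = 1)
L(j) = 2*j/(-57 + j) (L(j) = (2*j)/(-57 + j) = 2*j/(-57 + j))
f(X, H) = 2*X + 4*H (f(X, H) = 2*((X + H) + H) = 2*((H + X) + H) = 2*(X + 2*H) = 2*X + 4*H)
f(0, 1)*L(m(3)) = (2*0 + 4*1)*(2*1/(-57 + 1)) = (0 + 4)*(2*1/(-56)) = 4*(2*1*(-1/56)) = 4*(-1/28) = -1/7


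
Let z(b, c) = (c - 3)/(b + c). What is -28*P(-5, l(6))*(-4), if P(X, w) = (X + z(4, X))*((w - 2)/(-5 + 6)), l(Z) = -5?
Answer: -2352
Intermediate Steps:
z(b, c) = (-3 + c)/(b + c)
P(X, w) = (-2 + w)*(X + (-3 + X)/(4 + X)) (P(X, w) = (X + (-3 + X)/(4 + X))*((w - 2)/(-5 + 6)) = (X + (-3 + X)/(4 + X))*((-2 + w)/1) = (X + (-3 + X)/(4 + X))*((-2 + w)*1) = (X + (-3 + X)/(4 + X))*(-2 + w) = (-2 + w)*(X + (-3 + X)/(4 + X)))
-28*P(-5, l(6))*(-4) = -28*(6 - 2*(-5) - 5*(-3 - 5) - 5*(-2 - 5)*(4 - 5))/(4 - 5)*(-4) = -28*(6 + 10 - 5*(-8) - 5*(-7)*(-1))/(-1)*(-4) = -(-28)*(6 + 10 + 40 - 35)*(-4) = -(-28)*21*(-4) = -28*(-21)*(-4) = 588*(-4) = -2352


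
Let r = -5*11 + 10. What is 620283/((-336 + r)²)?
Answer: 206761/48387 ≈ 4.2731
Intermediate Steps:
r = -45 (r = -55 + 10 = -45)
620283/((-336 + r)²) = 620283/((-336 - 45)²) = 620283/((-381)²) = 620283/145161 = 620283*(1/145161) = 206761/48387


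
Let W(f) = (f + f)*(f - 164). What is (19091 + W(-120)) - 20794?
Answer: 66457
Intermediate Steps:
W(f) = 2*f*(-164 + f) (W(f) = (2*f)*(-164 + f) = 2*f*(-164 + f))
(19091 + W(-120)) - 20794 = (19091 + 2*(-120)*(-164 - 120)) - 20794 = (19091 + 2*(-120)*(-284)) - 20794 = (19091 + 68160) - 20794 = 87251 - 20794 = 66457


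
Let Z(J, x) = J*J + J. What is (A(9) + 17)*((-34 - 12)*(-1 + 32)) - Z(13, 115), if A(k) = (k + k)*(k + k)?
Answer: -486448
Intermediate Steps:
A(k) = 4*k² (A(k) = (2*k)*(2*k) = 4*k²)
Z(J, x) = J + J² (Z(J, x) = J² + J = J + J²)
(A(9) + 17)*((-34 - 12)*(-1 + 32)) - Z(13, 115) = (4*9² + 17)*((-34 - 12)*(-1 + 32)) - 13*(1 + 13) = (4*81 + 17)*(-46*31) - 13*14 = (324 + 17)*(-1426) - 1*182 = 341*(-1426) - 182 = -486266 - 182 = -486448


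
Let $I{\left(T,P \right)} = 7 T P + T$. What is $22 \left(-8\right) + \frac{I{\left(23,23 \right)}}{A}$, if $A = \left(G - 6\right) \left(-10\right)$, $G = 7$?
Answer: $- \frac{2743}{5} \approx -548.6$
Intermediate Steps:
$I{\left(T,P \right)} = T + 7 P T$ ($I{\left(T,P \right)} = 7 P T + T = T + 7 P T$)
$A = -10$ ($A = \left(7 - 6\right) \left(-10\right) = 1 \left(-10\right) = -10$)
$22 \left(-8\right) + \frac{I{\left(23,23 \right)}}{A} = 22 \left(-8\right) + \frac{23 \left(1 + 7 \cdot 23\right)}{-10} = -176 + 23 \left(1 + 161\right) \left(- \frac{1}{10}\right) = -176 + 23 \cdot 162 \left(- \frac{1}{10}\right) = -176 + 3726 \left(- \frac{1}{10}\right) = -176 - \frac{1863}{5} = - \frac{2743}{5}$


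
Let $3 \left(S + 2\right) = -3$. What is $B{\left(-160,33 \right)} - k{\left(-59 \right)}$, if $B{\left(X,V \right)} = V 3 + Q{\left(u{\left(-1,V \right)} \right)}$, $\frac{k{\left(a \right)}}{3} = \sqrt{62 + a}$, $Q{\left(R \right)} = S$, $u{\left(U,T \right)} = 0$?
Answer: $96 - 3 \sqrt{3} \approx 90.804$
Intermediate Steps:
$S = -3$ ($S = -2 + \frac{1}{3} \left(-3\right) = -2 - 1 = -3$)
$Q{\left(R \right)} = -3$
$k{\left(a \right)} = 3 \sqrt{62 + a}$
$B{\left(X,V \right)} = -3 + 3 V$ ($B{\left(X,V \right)} = V 3 - 3 = 3 V - 3 = -3 + 3 V$)
$B{\left(-160,33 \right)} - k{\left(-59 \right)} = \left(-3 + 3 \cdot 33\right) - 3 \sqrt{62 - 59} = \left(-3 + 99\right) - 3 \sqrt{3} = 96 - 3 \sqrt{3}$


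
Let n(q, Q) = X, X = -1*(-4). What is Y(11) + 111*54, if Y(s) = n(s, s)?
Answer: 5998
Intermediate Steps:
X = 4
n(q, Q) = 4
Y(s) = 4
Y(11) + 111*54 = 4 + 111*54 = 4 + 5994 = 5998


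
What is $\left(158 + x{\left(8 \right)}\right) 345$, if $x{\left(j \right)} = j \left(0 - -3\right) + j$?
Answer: $65550$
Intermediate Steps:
$x{\left(j \right)} = 4 j$ ($x{\left(j \right)} = j \left(0 + 3\right) + j = j 3 + j = 3 j + j = 4 j$)
$\left(158 + x{\left(8 \right)}\right) 345 = \left(158 + 4 \cdot 8\right) 345 = \left(158 + 32\right) 345 = 190 \cdot 345 = 65550$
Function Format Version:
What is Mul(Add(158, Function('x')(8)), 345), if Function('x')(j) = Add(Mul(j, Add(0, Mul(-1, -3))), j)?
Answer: 65550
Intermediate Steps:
Function('x')(j) = Mul(4, j) (Function('x')(j) = Add(Mul(j, Add(0, 3)), j) = Add(Mul(j, 3), j) = Add(Mul(3, j), j) = Mul(4, j))
Mul(Add(158, Function('x')(8)), 345) = Mul(Add(158, Mul(4, 8)), 345) = Mul(Add(158, 32), 345) = Mul(190, 345) = 65550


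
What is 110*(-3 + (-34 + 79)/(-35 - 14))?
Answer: -21120/49 ≈ -431.02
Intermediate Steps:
110*(-3 + (-34 + 79)/(-35 - 14)) = 110*(-3 + 45/(-49)) = 110*(-3 + 45*(-1/49)) = 110*(-3 - 45/49) = 110*(-192/49) = -21120/49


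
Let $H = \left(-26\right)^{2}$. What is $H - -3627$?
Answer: $4303$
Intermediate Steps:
$H = 676$
$H - -3627 = 676 - -3627 = 676 + 3627 = 4303$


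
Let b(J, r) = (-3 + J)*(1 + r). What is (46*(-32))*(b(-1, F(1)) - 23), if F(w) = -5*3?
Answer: -48576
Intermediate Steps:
F(w) = -15
b(J, r) = (1 + r)*(-3 + J)
(46*(-32))*(b(-1, F(1)) - 23) = (46*(-32))*((-3 - 1 - 3*(-15) - 1*(-15)) - 23) = -1472*((-3 - 1 + 45 + 15) - 23) = -1472*(56 - 23) = -1472*33 = -48576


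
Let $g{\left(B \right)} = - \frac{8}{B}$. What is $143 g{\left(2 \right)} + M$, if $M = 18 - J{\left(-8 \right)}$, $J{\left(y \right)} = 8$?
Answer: $-562$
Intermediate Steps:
$M = 10$ ($M = 18 - 8 = 10$)
$143 g{\left(2 \right)} + M = 143 \left(- \frac{8}{2}\right) + 10 = 143 \left(\left(-8\right) \frac{1}{2}\right) + 10 = 143 \left(-4\right) + 10 = -572 + 10 = -562$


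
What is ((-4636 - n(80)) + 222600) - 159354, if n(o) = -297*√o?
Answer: 58610 + 1188*√5 ≈ 61266.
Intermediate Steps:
((-4636 - n(80)) + 222600) - 159354 = ((-4636 - (-297)*√80) + 222600) - 159354 = ((-4636 - (-297)*4*√5) + 222600) - 159354 = ((-4636 - (-1188)*√5) + 222600) - 159354 = ((-4636 + 1188*√5) + 222600) - 159354 = (217964 + 1188*√5) - 159354 = 58610 + 1188*√5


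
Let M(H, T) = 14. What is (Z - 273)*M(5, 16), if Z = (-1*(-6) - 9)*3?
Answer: -3948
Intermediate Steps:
Z = -9 (Z = (6 - 9)*3 = -3*3 = -9)
(Z - 273)*M(5, 16) = (-9 - 273)*14 = -282*14 = -3948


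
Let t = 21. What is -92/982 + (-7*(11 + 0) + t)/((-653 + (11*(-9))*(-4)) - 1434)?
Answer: -50290/830281 ≈ -0.060570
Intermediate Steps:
-92/982 + (-7*(11 + 0) + t)/((-653 + (11*(-9))*(-4)) - 1434) = -92/982 + (-7*(11 + 0) + 21)/((-653 + (11*(-9))*(-4)) - 1434) = -92*1/982 + (-7*11 + 21)/((-653 - 99*(-4)) - 1434) = -46/491 + (-77 + 21)/((-653 + 396) - 1434) = -46/491 - 56/(-257 - 1434) = -46/491 - 56/(-1691) = -46/491 - 56*(-1/1691) = -46/491 + 56/1691 = -50290/830281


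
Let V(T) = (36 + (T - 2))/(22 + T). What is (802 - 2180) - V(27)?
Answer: -67583/49 ≈ -1379.2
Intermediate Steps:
V(T) = (34 + T)/(22 + T) (V(T) = (36 + (-2 + T))/(22 + T) = (34 + T)/(22 + T))
(802 - 2180) - V(27) = (802 - 2180) - (34 + 27)/(22 + 27) = -1378 - 61/49 = -67583/49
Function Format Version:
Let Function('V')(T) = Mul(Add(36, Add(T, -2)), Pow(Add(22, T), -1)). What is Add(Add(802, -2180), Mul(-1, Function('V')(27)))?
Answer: Rational(-67583, 49) ≈ -1379.2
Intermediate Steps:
Function('V')(T) = Mul(Pow(Add(22, T), -1), Add(34, T)) (Function('V')(T) = Mul(Add(36, Add(-2, T)), Pow(Add(22, T), -1)) = Mul(Add(34, T), Pow(Add(22, T), -1)) = Mul(Pow(Add(22, T), -1), Add(34, T)))
Add(Add(802, -2180), Mul(-1, Function('V')(27))) = Add(Add(802, -2180), Mul(-1, Mul(Pow(Add(22, 27), -1), Add(34, 27)))) = Add(-1378, Mul(-1, Mul(Pow(49, -1), 61))) = Add(-1378, Mul(-1, Mul(Rational(1, 49), 61))) = Add(-1378, Mul(-1, Rational(61, 49))) = Add(-1378, Rational(-61, 49)) = Rational(-67583, 49)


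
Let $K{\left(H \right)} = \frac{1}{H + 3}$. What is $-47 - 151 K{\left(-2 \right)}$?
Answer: $-198$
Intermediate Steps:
$K{\left(H \right)} = \frac{1}{3 + H}$
$-47 - 151 K{\left(-2 \right)} = -47 - \frac{151}{3 - 2} = -47 - \frac{151}{1} = -47 - 151 = -198$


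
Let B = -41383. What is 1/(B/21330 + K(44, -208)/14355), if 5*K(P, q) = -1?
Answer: -34021350/66006359 ≈ -0.51543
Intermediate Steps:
K(P, q) = -1/5 (K(P, q) = (1/5)*(-1) = -1/5)
1/(B/21330 + K(44, -208)/14355) = 1/(-41383/21330 - 1/5/14355) = 1/(-41383*1/21330 - 1/5*1/14355) = 1/(-41383/21330 - 1/71775) = 1/(-66006359/34021350) = -34021350/66006359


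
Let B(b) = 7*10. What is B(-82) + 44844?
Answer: 44914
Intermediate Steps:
B(b) = 70
B(-82) + 44844 = 70 + 44844 = 44914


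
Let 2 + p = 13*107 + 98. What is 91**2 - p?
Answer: 6794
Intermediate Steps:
p = 1487 (p = -2 + (13*107 + 98) = -2 + (1391 + 98) = -2 + 1489 = 1487)
91**2 - p = 91**2 - 1*1487 = 8281 - 1487 = 6794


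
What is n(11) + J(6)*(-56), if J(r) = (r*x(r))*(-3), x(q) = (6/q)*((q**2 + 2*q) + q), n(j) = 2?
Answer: 54434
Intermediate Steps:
x(q) = 6*(q**2 + 3*q)/q (x(q) = (6/q)*(q**2 + 3*q) = 6*(q**2 + 3*q)/q)
J(r) = -3*r*(18 + 6*r) (J(r) = (r*(18 + 6*r))*(-3) = -3*r*(18 + 6*r))
n(11) + J(6)*(-56) = 2 - 18*6*(3 + 6)*(-56) = 2 - 18*6*9*(-56) = 2 - 972*(-56) = 2 + 54432 = 54434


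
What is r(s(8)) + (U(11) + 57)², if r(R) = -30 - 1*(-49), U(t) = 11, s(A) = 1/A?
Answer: 4643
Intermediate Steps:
r(R) = 19 (r(R) = -30 + 49 = 19)
r(s(8)) + (U(11) + 57)² = 19 + (11 + 57)² = 19 + 68² = 19 + 4624 = 4643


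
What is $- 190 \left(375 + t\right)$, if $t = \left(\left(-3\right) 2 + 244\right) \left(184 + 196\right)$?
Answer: $-17254850$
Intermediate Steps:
$t = 90440$ ($t = \left(-6 + 244\right) 380 = 238 \cdot 380 = 90440$)
$- 190 \left(375 + t\right) = - 190 \left(375 + 90440\right) = \left(-190\right) 90815 = -17254850$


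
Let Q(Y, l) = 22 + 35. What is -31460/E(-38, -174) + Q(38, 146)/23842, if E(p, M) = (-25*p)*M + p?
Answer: 379746793/1970994298 ≈ 0.19267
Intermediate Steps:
Q(Y, l) = 57
E(p, M) = p - 25*M*p (E(p, M) = -25*M*p + p = p - 25*M*p)
-31460/E(-38, -174) + Q(38, 146)/23842 = -31460*(-1/(38*(1 - 25*(-174)))) + 57/23842 = -31460*(-1/(38*(1 + 4350))) + 57*(1/23842) = -31460/((-38*4351)) + 57/23842 = -31460/(-165338) + 57/23842 = -31460*(-1/165338) + 57/23842 = 15730/82669 + 57/23842 = 379746793/1970994298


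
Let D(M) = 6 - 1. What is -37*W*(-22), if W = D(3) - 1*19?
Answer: -11396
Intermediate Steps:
D(M) = 5
W = -14 (W = 5 - 1*19 = 5 - 19 = -14)
-37*W*(-22) = -37*(-14)*(-22) = 518*(-22) = -11396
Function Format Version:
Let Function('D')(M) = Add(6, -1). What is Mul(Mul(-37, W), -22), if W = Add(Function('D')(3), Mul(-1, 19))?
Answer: -11396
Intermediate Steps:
Function('D')(M) = 5
W = -14 (W = Add(5, Mul(-1, 19)) = Add(5, -19) = -14)
Mul(Mul(-37, W), -22) = Mul(Mul(-37, -14), -22) = Mul(518, -22) = -11396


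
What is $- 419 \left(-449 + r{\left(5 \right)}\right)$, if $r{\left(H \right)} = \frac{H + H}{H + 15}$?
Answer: $\frac{375843}{2} \approx 1.8792 \cdot 10^{5}$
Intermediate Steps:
$r{\left(H \right)} = \frac{2 H}{15 + H}$
$- 419 \left(-449 + r{\left(5 \right)}\right) = - 419 \left(-449 + 2 \cdot 5 \frac{1}{15 + 5}\right) = - 419 \left(-449 + 2 \cdot 5 \cdot \frac{1}{20}\right) = - 419 \left(-449 + \frac{1}{2}\right) = \left(-419\right) \left(- \frac{897}{2}\right) = \frac{375843}{2}$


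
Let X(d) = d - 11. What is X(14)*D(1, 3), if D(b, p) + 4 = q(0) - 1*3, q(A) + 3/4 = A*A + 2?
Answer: -69/4 ≈ -17.250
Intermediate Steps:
X(d) = -11 + d
q(A) = 5/4 + A**2 (q(A) = -3/4 + (A*A + 2) = -3/4 + (A**2 + 2) = -3/4 + (2 + A**2) = 5/4 + A**2)
D(b, p) = -23/4 (D(b, p) = -4 + ((5/4 + 0**2) - 1*3) = -4 + ((5/4 + 0) - 3) = -4 + (5/4 - 3) = -4 - 7/4 = -23/4)
X(14)*D(1, 3) = (-11 + 14)*(-23/4) = 3*(-23/4) = -69/4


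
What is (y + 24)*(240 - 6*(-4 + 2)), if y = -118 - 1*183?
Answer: -69804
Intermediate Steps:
y = -301 (y = -118 - 183 = -301)
(y + 24)*(240 - 6*(-4 + 2)) = (-301 + 24)*(240 - 6*(-4 + 2)) = -277*(240 - 6*(-2)) = -277*(240 + 12) = -277*252 = -69804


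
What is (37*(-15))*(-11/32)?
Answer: 6105/32 ≈ 190.78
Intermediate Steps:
(37*(-15))*(-11/32) = -(-6105)/32 = -555*(-11/32) = 6105/32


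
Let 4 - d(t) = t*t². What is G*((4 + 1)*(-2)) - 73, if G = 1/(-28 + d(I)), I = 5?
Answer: -10867/149 ≈ -72.933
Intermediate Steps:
d(t) = 4 - t³ (d(t) = 4 - t*t² = 4 - t³)
G = -1/149 (G = 1/(-28 + (4 - 1*5³)) = 1/(-28 + (4 - 1*125)) = 1/(-28 + (4 - 125)) = 1/(-28 - 121) = 1/(-149) = -1/149 ≈ -0.0067114)
G*((4 + 1)*(-2)) - 73 = -(4 + 1)*(-2)/149 - 73 = -5*(-2)/149 - 73 = -1/149*(-10) - 73 = 10/149 - 73 = -10867/149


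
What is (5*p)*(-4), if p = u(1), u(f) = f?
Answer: -20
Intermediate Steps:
p = 1
(5*p)*(-4) = (5*1)*(-4) = 5*(-4) = -20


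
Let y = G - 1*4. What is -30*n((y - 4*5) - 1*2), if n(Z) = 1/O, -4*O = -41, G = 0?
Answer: -120/41 ≈ -2.9268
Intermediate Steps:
O = 41/4 (O = -¼*(-41) = 41/4 ≈ 10.250)
y = -4 (y = 0 - 1*4 = 0 - 4 = -4)
n(Z) = 4/41 (n(Z) = 1/(41/4) = 4/41)
-30*n((y - 4*5) - 1*2) = -30*4/41 = -120/41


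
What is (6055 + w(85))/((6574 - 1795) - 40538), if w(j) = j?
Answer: -6140/35759 ≈ -0.17171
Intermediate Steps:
(6055 + w(85))/((6574 - 1795) - 40538) = (6055 + 85)/((6574 - 1795) - 40538) = 6140/(4779 - 40538) = 6140/(-35759) = 6140*(-1/35759) = -6140/35759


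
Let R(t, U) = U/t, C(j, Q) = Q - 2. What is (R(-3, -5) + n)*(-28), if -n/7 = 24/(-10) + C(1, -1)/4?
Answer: -9961/15 ≈ -664.07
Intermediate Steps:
C(j, Q) = -2 + Q
n = 441/20 (n = -7*(24/(-10) + (-2 - 1)/4) = -7*(24*(-⅒) - 3*¼) = -7*(-12/5 - ¾) = -7*(-63/20) = 441/20 ≈ 22.050)
(R(-3, -5) + n)*(-28) = (-5/(-3) + 441/20)*(-28) = (-5*(-⅓) + 441/20)*(-28) = (5/3 + 441/20)*(-28) = (1423/60)*(-28) = -9961/15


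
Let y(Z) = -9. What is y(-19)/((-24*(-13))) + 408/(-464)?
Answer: -2739/3016 ≈ -0.90816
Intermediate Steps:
y(-19)/((-24*(-13))) + 408/(-464) = -9/((-24*(-13))) + 408/(-464) = -9/312 + 408*(-1/464) = -9*1/312 - 51/58 = -3/104 - 51/58 = -2739/3016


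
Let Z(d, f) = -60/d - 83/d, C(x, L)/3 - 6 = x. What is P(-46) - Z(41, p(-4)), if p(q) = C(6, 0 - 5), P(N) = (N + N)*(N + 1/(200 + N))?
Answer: 13369549/3157 ≈ 4234.9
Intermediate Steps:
C(x, L) = 18 + 3*x
P(N) = 2*N*(N + 1/(200 + N)) (P(N) = (2*N)*(N + 1/(200 + N)) = 2*N*(N + 1/(200 + N)))
p(q) = 36 (p(q) = 18 + 3*6 = 18 + 18 = 36)
Z(d, f) = -143/d
P(-46) - Z(41, p(-4)) = 2*(-46)*(1 + (-46)² + 200*(-46))/(200 - 46) - (-143)/41 = 2*(-46)*(1 + 2116 - 9200)/154 - (-143)/41 = 2*(-46)*(1/154)*(-7083) - 1*(-143/41) = 325818/77 + 143/41 = 13369549/3157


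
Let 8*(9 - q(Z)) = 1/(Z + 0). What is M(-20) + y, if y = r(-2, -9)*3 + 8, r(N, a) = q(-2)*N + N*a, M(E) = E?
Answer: -99/8 ≈ -12.375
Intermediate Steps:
q(Z) = 9 - 1/(8*Z) (q(Z) = 9 - 1/(8*(Z + 0)) = 9 - 1/(8*Z))
r(N, a) = 145*N/16 + N*a (r(N, a) = (9 - ⅛/(-2))*N + N*a = (9 - ⅛*(-½))*N + N*a = (9 + 1/16)*N + N*a = 145*N/16 + N*a)
y = 61/8 (y = ((1/16)*(-2)*(145 + 16*(-9)))*3 + 8 = ((1/16)*(-2)*(145 - 144))*3 + 8 = ((1/16)*(-2)*1)*3 + 8 = -⅛*3 + 8 = -3/8 + 8 = 61/8 ≈ 7.6250)
M(-20) + y = -20 + 61/8 = -99/8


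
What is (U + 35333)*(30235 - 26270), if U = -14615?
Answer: 82146870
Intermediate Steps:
(U + 35333)*(30235 - 26270) = (-14615 + 35333)*(30235 - 26270) = 20718*3965 = 82146870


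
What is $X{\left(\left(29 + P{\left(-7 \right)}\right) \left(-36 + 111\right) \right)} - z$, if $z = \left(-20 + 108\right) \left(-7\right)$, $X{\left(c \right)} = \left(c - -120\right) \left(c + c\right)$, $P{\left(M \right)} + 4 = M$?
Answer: $3969616$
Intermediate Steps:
$P{\left(M \right)} = -4 + M$
$X{\left(c \right)} = 2 c \left(120 + c\right)$ ($X{\left(c \right)} = \left(c + 120\right) 2 c = \left(120 + c\right) 2 c = 2 c \left(120 + c\right)$)
$z = -616$ ($z = 88 \left(-7\right) = -616$)
$X{\left(\left(29 + P{\left(-7 \right)}\right) \left(-36 + 111\right) \right)} - z = 2 \left(29 - 11\right) \left(-36 + 111\right) \left(120 + \left(29 - 11\right) \left(-36 + 111\right)\right) - -616 = 2 \left(29 - 11\right) 75 \left(120 + \left(29 - 11\right) 75\right) + 616 = 2 \cdot 18 \cdot 75 \left(120 + 18 \cdot 75\right) + 616 = 2 \cdot 1350 \left(120 + 1350\right) + 616 = 2 \cdot 1350 \cdot 1470 + 616 = 3969000 + 616 = 3969616$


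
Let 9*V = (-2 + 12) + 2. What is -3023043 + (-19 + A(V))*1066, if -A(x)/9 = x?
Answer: -3056089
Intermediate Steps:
V = 4/3 (V = ((-2 + 12) + 2)/9 = (10 + 2)/9 = (⅑)*12 = 4/3 ≈ 1.3333)
A(x) = -9*x
-3023043 + (-19 + A(V))*1066 = -3023043 + (-19 - 9*4/3)*1066 = -3023043 + (-19 - 12)*1066 = -3023043 - 31*1066 = -3023043 - 33046 = -3056089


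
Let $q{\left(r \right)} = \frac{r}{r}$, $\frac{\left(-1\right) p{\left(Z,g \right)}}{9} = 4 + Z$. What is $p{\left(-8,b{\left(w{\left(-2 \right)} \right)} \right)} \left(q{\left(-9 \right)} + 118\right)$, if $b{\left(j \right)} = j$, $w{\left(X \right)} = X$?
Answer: $4284$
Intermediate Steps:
$p{\left(Z,g \right)} = -36 - 9 Z$ ($p{\left(Z,g \right)} = - 9 \left(4 + Z\right) = -36 - 9 Z$)
$q{\left(r \right)} = 1$
$p{\left(-8,b{\left(w{\left(-2 \right)} \right)} \right)} \left(q{\left(-9 \right)} + 118\right) = \left(-36 - -72\right) \left(1 + 118\right) = \left(-36 + 72\right) 119 = 36 \cdot 119 = 4284$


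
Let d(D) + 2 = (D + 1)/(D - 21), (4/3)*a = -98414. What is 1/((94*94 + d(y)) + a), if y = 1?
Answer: -5/324883 ≈ -1.5390e-5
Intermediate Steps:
a = -147621/2 (a = (¾)*(-98414) = -147621/2 ≈ -73811.)
d(D) = -2 + (1 + D)/(-21 + D) (d(D) = -2 + (D + 1)/(D - 21) = -2 + (1 + D)/(-21 + D))
1/((94*94 + d(y)) + a) = 1/((94*94 + (43 - 1*1)/(-21 + 1)) - 147621/2) = 1/((8836 + (43 - 1)/(-20)) - 147621/2) = 1/((8836 - 1/20*42) - 147621/2) = 1/((8836 - 21/10) - 147621/2) = 1/(88339/10 - 147621/2) = 1/(-324883/5) = -5/324883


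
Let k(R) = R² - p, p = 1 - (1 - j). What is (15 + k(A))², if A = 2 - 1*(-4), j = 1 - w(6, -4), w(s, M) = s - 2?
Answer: 2916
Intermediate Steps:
w(s, M) = -2 + s
j = -3 (j = 1 - (-2 + 6) = 1 - 1*4 = 1 - 4 = -3)
A = 6 (A = 2 + 4 = 6)
p = -3 (p = 1 - (1 - 1*(-3)) = 1 - (1 + 3) = 1 - 1*4 = 1 - 4 = -3)
k(R) = 3 + R² (k(R) = R² - 1*(-3) = R² + 3 = 3 + R²)
(15 + k(A))² = (15 + (3 + 6²))² = (15 + (3 + 36))² = (15 + 39)² = 54² = 2916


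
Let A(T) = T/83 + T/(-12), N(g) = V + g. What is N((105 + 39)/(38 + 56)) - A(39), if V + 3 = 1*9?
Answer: 160909/15604 ≈ 10.312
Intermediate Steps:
V = 6 (V = -3 + 1*9 = -3 + 9 = 6)
N(g) = 6 + g
A(T) = -71*T/996 (A(T) = T*(1/83) + T*(-1/12) = T/83 - T/12 = -71*T/996)
N((105 + 39)/(38 + 56)) - A(39) = (6 + (105 + 39)/(38 + 56)) - (-71)*39/996 = (6 + 144/94) - 1*(-923/332) = (6 + 144*(1/94)) + 923/332 = (6 + 72/47) + 923/332 = 354/47 + 923/332 = 160909/15604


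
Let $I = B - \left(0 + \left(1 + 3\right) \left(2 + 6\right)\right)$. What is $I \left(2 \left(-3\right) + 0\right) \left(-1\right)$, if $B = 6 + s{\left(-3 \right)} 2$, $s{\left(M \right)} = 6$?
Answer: $-84$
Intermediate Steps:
$B = 18$ ($B = 6 + 6 \cdot 2 = 6 + 12 = 18$)
$I = -14$ ($I = 18 - \left(0 + \left(1 + 3\right) \left(2 + 6\right)\right) = 18 - \left(0 + 4 \cdot 8\right) = 18 - \left(0 + 32\right) = 18 - 32 = -14$)
$I \left(2 \left(-3\right) + 0\right) \left(-1\right) = - 14 \left(2 \left(-3\right) + 0\right) \left(-1\right) = - 14 \left(-6 + 0\right) \left(-1\right) = \left(-14\right) \left(-6\right) \left(-1\right) = 84 \left(-1\right) = -84$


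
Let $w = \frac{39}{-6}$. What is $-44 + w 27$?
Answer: $- \frac{439}{2} \approx -219.5$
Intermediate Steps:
$w = - \frac{13}{2}$ ($w = 39 \left(- \frac{1}{6}\right) = - \frac{13}{2} \approx -6.5$)
$-44 + w 27 = -44 - \frac{351}{2} = - \frac{439}{2}$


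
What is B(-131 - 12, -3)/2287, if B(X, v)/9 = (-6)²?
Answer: 324/2287 ≈ 0.14167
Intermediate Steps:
B(X, v) = 324 (B(X, v) = 9*(-6)² = 9*36 = 324)
B(-131 - 12, -3)/2287 = 324/2287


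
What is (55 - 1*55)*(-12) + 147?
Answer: 147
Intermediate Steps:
(55 - 1*55)*(-12) + 147 = (55 - 55)*(-12) + 147 = 0*(-12) + 147 = 0 + 147 = 147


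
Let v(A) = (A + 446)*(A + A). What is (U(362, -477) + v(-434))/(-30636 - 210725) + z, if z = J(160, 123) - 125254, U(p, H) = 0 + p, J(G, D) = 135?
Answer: -30198836905/241361 ≈ -1.2512e+5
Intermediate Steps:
U(p, H) = p
v(A) = 2*A*(446 + A) (v(A) = (446 + A)*(2*A) = 2*A*(446 + A))
z = -125119 (z = 135 - 125254 = -125119)
(U(362, -477) + v(-434))/(-30636 - 210725) + z = (362 + 2*(-434)*(446 - 434))/(-30636 - 210725) - 125119 = (362 + 2*(-434)*12)/(-241361) - 125119 = (362 - 10416)*(-1/241361) - 125119 = -10054*(-1/241361) - 125119 = 10054/241361 - 125119 = -30198836905/241361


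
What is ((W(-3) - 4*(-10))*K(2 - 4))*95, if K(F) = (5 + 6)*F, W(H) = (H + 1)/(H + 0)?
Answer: -254980/3 ≈ -84993.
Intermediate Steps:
W(H) = (1 + H)/H
K(F) = 11*F
((W(-3) - 4*(-10))*K(2 - 4))*95 = (((1 - 3)/(-3) - 4*(-10))*(11*(2 - 4)))*95 = ((-⅓*(-2) - 1*(-40))*(11*(-2)))*95 = ((⅔ + 40)*(-22))*95 = ((122/3)*(-22))*95 = -2684/3*95 = -254980/3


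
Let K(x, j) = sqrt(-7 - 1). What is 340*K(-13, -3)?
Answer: 680*I*sqrt(2) ≈ 961.67*I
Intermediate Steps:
K(x, j) = 2*I*sqrt(2) (K(x, j) = sqrt(-8) = 2*I*sqrt(2))
340*K(-13, -3) = 340*(2*I*sqrt(2)) = 680*I*sqrt(2)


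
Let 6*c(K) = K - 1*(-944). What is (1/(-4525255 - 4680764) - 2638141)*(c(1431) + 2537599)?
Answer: -184919137318526874460/27618057 ≈ -6.6956e+12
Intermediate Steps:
c(K) = 472/3 + K/6 (c(K) = (K - 1*(-944))/6 = (K + 944)/6 = (944 + K)/6 = 472/3 + K/6)
(1/(-4525255 - 4680764) - 2638141)*(c(1431) + 2537599) = (1/(-4525255 - 4680764) - 2638141)*((472/3 + (⅙)*1431) + 2537599) = (1/(-9206019) - 2638141)*((472/3 + 477/2) + 2537599) = (-1/9206019 - 2638141)*(2375/6 + 2537599) = -24286776170680/9206019*15227969/6 = -184919137318526874460/27618057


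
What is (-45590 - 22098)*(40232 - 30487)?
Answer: -659619560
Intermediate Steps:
(-45590 - 22098)*(40232 - 30487) = -67688*9745 = -659619560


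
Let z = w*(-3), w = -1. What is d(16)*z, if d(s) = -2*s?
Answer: -96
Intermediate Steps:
z = 3 (z = -1*(-3) = 3)
d(16)*z = -2*16*3 = -32*3 = -96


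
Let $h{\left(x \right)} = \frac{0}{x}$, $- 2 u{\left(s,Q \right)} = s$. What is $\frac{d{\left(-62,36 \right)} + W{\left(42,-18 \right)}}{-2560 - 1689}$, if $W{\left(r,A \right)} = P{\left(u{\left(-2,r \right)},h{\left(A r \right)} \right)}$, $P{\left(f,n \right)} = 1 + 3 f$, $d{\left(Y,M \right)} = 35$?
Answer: $- \frac{39}{4249} \approx -0.0091786$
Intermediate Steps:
$u{\left(s,Q \right)} = - \frac{s}{2}$
$h{\left(x \right)} = 0$
$W{\left(r,A \right)} = 4$ ($W{\left(r,A \right)} = 1 + 3 \left(\left(- \frac{1}{2}\right) \left(-2\right)\right) = 1 + 3 \cdot 1 = 1 + 3 = 4$)
$\frac{d{\left(-62,36 \right)} + W{\left(42,-18 \right)}}{-2560 - 1689} = \frac{35 + 4}{-2560 - 1689} = \frac{39}{-4249} = 39 \left(- \frac{1}{4249}\right) = - \frac{39}{4249}$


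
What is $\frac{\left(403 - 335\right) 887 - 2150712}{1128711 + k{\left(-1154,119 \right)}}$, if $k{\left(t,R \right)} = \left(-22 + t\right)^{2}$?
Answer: $- \frac{2090396}{2511687} \approx -0.83227$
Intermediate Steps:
$\frac{\left(403 - 335\right) 887 - 2150712}{1128711 + k{\left(-1154,119 \right)}} = \frac{\left(403 - 335\right) 887 - 2150712}{1128711 + \left(-22 - 1154\right)^{2}} = \frac{68 \cdot 887 - 2150712}{1128711 + \left(-1176\right)^{2}} = \frac{60316 - 2150712}{1128711 + 1382976} = - \frac{2090396}{2511687}$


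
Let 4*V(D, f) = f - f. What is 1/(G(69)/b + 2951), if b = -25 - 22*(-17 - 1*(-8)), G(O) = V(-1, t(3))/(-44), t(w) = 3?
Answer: 1/2951 ≈ 0.00033887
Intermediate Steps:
V(D, f) = 0 (V(D, f) = (f - f)/4 = (¼)*0 = 0)
G(O) = 0 (G(O) = 0/(-44) = 0*(-1/44) = 0)
b = 173 (b = -25 - 22*(-17 + 8) = -25 - 22*(-9) = -25 + 198 = 173)
1/(G(69)/b + 2951) = 1/(0/173 + 2951) = 1/(0*(1/173) + 2951) = 1/(0 + 2951) = 1/2951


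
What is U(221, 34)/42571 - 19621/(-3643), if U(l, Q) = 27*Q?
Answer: 838629865/155086153 ≈ 5.4075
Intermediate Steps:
U(221, 34)/42571 - 19621/(-3643) = (27*34)/42571 - 19621/(-3643) = 918*(1/42571) - 19621*(-1/3643) = 918/42571 + 19621/3643 = 838629865/155086153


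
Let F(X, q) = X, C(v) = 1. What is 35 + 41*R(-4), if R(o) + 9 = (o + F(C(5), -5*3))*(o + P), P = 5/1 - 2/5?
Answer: -2039/5 ≈ -407.80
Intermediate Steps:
P = 23/5 (P = 5*1 - 2*1/5 = 5 - 2/5 = 23/5 ≈ 4.6000)
R(o) = -9 + (1 + o)*(23/5 + o) (R(o) = -9 + (o + 1)*(o + 23/5) = -9 + (1 + o)*(23/5 + o))
35 + 41*R(-4) = 35 + 41*(-22/5 + (-4)**2 + (28/5)*(-4)) = 35 + 41*(-22/5 + 16 - 112/5) = 35 + 41*(-54/5) = 35 - 2214/5 = -2039/5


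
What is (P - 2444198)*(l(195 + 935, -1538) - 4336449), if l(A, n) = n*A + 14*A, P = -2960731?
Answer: 32746135286601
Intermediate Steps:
l(A, n) = 14*A + A*n (l(A, n) = A*n + 14*A = 14*A + A*n)
(P - 2444198)*(l(195 + 935, -1538) - 4336449) = (-2960731 - 2444198)*((195 + 935)*(14 - 1538) - 4336449) = -5404929*(1130*(-1524) - 4336449) = -5404929*(-1722120 - 4336449) = -5404929*(-6058569) = 32746135286601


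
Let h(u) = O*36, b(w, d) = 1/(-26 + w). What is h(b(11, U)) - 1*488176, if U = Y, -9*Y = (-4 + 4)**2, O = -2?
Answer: -488248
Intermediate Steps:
Y = 0 (Y = -(-4 + 4)**2/9 = -1/9*0**2 = -1/9*0 = 0)
U = 0
h(u) = -72 (h(u) = -2*36 = -72)
h(b(11, U)) - 1*488176 = -72 - 1*488176 = -72 - 488176 = -488248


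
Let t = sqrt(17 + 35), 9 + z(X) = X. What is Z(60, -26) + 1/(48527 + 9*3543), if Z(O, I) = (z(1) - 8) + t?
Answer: -1286623/80414 + 2*sqrt(13) ≈ -8.7889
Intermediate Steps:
z(X) = -9 + X
t = 2*sqrt(13) (t = sqrt(52) = 2*sqrt(13) ≈ 7.2111)
Z(O, I) = -16 + 2*sqrt(13) (Z(O, I) = ((-9 + 1) - 8) + 2*sqrt(13) = (-8 - 8) + 2*sqrt(13) = -16 + 2*sqrt(13))
Z(60, -26) + 1/(48527 + 9*3543) = (-16 + 2*sqrt(13)) + 1/(48527 + 9*3543) = (-16 + 2*sqrt(13)) + 1/(48527 + 31887) = (-16 + 2*sqrt(13)) + 1/80414 = -1286623/80414 + 2*sqrt(13)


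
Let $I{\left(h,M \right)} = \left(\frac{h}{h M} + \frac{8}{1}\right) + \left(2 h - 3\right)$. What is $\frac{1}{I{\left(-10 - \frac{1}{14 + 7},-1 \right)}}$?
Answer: $- \frac{21}{338} \approx -0.06213$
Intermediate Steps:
$I{\left(h,M \right)} = 5 + \frac{1}{M} + 2 h$ ($I{\left(h,M \right)} = \left(\frac{h}{M h} + 8 \cdot 1\right) + \left(-3 + 2 h\right) = \left(h \frac{1}{M h} + 8\right) + \left(-3 + 2 h\right) = \left(\frac{1}{M} + 8\right) + \left(-3 + 2 h\right) = \left(8 + \frac{1}{M}\right) + \left(-3 + 2 h\right) = 5 + \frac{1}{M} + 2 h$)
$\frac{1}{I{\left(-10 - \frac{1}{14 + 7},-1 \right)}} = \frac{1}{5 + \frac{1}{-1} + 2 \left(-10 - \frac{1}{14 + 7}\right)} = \frac{1}{5 - 1 + 2 \left(-10 - \frac{1}{21}\right)} = \frac{1}{5 - 1 + 2 \left(- \frac{211}{21}\right)} = \frac{1}{5 - 1 - \frac{422}{21}} = \frac{1}{- \frac{338}{21}} = - \frac{21}{338}$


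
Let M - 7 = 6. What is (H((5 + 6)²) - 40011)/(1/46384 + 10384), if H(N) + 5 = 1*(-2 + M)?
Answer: -265084560/68807351 ≈ -3.8526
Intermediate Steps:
M = 13 (M = 7 + 6 = 13)
H(N) = 6 (H(N) = -5 + 1*(-2 + 13) = -5 + 1*11 = -5 + 11 = 6)
(H((5 + 6)²) - 40011)/(1/46384 + 10384) = (6 - 40011)/(1/46384 + 10384) = -40005/(1/46384 + 10384) = -40005/481651457/46384 = -40005*46384/481651457 = -265084560/68807351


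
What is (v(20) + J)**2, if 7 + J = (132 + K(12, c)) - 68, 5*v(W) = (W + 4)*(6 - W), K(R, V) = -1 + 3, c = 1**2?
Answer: 1681/25 ≈ 67.240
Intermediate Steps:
c = 1
K(R, V) = 2
v(W) = (4 + W)*(6 - W)/5 (v(W) = ((W + 4)*(6 - W))/5 = ((4 + W)*(6 - W))/5 = (4 + W)*(6 - W)/5)
J = 59 (J = -7 + ((132 + 2) - 68) = -7 + (134 - 68) = -7 + 66 = 59)
(v(20) + J)**2 = ((24/5 - 1/5*20**2 + (2/5)*20) + 59)**2 = ((24/5 - 1/5*400 + 8) + 59)**2 = ((24/5 - 80 + 8) + 59)**2 = (-336/5 + 59)**2 = (-41/5)**2 = 1681/25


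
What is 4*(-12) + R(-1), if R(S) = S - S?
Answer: -48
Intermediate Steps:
R(S) = 0
4*(-12) + R(-1) = 4*(-12) + 0 = -48 + 0 = -48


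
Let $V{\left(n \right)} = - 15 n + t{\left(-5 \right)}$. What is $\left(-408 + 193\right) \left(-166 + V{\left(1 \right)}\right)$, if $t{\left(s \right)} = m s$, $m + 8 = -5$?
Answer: $24940$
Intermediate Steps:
$m = -13$ ($m = -8 - 5 = -13$)
$t{\left(s \right)} = - 13 s$
$V{\left(n \right)} = 65 - 15 n$ ($V{\left(n \right)} = - 15 n - -65 = - 15 n + 65 = 65 - 15 n$)
$\left(-408 + 193\right) \left(-166 + V{\left(1 \right)}\right) = \left(-408 + 193\right) \left(-166 + \left(65 - 15\right)\right) = - 215 \left(-166 + \left(65 - 15\right)\right) = - 215 \left(-166 + 50\right) = \left(-215\right) \left(-116\right) = 24940$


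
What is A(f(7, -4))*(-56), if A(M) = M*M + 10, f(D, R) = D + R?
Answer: -1064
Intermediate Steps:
A(M) = 10 + M² (A(M) = M² + 10 = 10 + M²)
A(f(7, -4))*(-56) = (10 + (7 - 4)²)*(-56) = (10 + 3²)*(-56) = (10 + 9)*(-56) = 19*(-56) = -1064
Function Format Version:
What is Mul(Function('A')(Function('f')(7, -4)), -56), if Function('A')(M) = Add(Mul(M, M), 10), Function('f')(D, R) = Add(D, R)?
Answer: -1064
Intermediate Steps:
Function('A')(M) = Add(10, Pow(M, 2)) (Function('A')(M) = Add(Pow(M, 2), 10) = Add(10, Pow(M, 2)))
Mul(Function('A')(Function('f')(7, -4)), -56) = Mul(Add(10, Pow(Add(7, -4), 2)), -56) = Mul(Add(10, Pow(3, 2)), -56) = Mul(Add(10, 9), -56) = Mul(19, -56) = -1064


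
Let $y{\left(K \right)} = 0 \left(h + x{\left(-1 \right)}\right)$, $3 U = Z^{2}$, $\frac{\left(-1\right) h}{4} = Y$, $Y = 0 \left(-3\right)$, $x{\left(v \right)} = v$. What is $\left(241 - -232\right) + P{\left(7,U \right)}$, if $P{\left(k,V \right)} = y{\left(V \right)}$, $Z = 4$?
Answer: $473$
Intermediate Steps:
$Y = 0$
$h = 0$ ($h = \left(-4\right) 0 = 0$)
$U = \frac{16}{3}$ ($U = \frac{4^{2}}{3} = \frac{1}{3} \cdot 16 = \frac{16}{3} \approx 5.3333$)
$y{\left(K \right)} = 0$ ($y{\left(K \right)} = 0 \left(0 - 1\right) = 0 \left(-1\right) = 0$)
$P{\left(k,V \right)} = 0$
$\left(241 - -232\right) + P{\left(7,U \right)} = \left(241 - -232\right) + 0 = \left(241 + 232\right) + 0 = 473 + 0 = 473$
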